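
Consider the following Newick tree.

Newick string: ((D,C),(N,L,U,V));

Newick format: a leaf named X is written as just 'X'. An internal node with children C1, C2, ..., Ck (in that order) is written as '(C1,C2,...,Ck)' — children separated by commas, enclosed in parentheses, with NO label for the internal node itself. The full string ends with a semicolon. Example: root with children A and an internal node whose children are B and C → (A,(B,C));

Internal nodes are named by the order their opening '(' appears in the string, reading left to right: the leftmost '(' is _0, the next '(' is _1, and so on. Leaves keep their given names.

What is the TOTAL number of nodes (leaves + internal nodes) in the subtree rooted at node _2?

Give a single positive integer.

Answer: 5

Derivation:
Newick: ((D,C),(N,L,U,V));
Locate _2: it is the '(' at position 7 (the 3rd '(' reading left to right).
Query: subtree rooted at _2
_2: subtree_size = 1 + 4
  N: subtree_size = 1 + 0
  L: subtree_size = 1 + 0
  U: subtree_size = 1 + 0
  V: subtree_size = 1 + 0
Total subtree size of _2: 5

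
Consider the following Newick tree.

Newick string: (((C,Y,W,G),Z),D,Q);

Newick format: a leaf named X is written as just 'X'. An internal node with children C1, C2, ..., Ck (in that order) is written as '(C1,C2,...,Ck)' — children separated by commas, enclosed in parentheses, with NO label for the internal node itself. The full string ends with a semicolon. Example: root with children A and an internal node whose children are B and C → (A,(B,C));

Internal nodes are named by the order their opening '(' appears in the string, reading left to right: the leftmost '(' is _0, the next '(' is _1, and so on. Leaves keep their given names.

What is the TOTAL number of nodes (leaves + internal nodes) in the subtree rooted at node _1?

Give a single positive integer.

Newick: (((C,Y,W,G),Z),D,Q);
Locate _1: it is the '(' at position 1 (the 2nd '(' reading left to right).
Query: subtree rooted at _1
_1: subtree_size = 1 + 6
  _2: subtree_size = 1 + 4
    C: subtree_size = 1 + 0
    Y: subtree_size = 1 + 0
    W: subtree_size = 1 + 0
    G: subtree_size = 1 + 0
  Z: subtree_size = 1 + 0
Total subtree size of _1: 7

Answer: 7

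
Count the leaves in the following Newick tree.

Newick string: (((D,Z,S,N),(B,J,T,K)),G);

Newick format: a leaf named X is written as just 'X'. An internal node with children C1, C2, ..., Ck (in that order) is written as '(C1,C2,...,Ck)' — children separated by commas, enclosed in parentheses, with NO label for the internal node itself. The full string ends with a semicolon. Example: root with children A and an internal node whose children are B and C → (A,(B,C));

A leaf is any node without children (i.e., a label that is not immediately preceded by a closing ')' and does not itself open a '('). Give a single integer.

Answer: 9

Derivation:
Newick: (((D,Z,S,N),(B,J,T,K)),G);
Scan left-to-right; a leaf is any maximal label run not followed by '(':
  pos 3: leaf 'D' → count = 1
  pos 5: leaf 'Z' → count = 2
  pos 7: leaf 'S' → count = 3
  pos 9: leaf 'N' → count = 4
  pos 13: leaf 'B' → count = 5
  pos 15: leaf 'J' → count = 6
  pos 17: leaf 'T' → count = 7
  pos 19: leaf 'K' → count = 8
  pos 23: leaf 'G' → count = 9
Total leaves: 9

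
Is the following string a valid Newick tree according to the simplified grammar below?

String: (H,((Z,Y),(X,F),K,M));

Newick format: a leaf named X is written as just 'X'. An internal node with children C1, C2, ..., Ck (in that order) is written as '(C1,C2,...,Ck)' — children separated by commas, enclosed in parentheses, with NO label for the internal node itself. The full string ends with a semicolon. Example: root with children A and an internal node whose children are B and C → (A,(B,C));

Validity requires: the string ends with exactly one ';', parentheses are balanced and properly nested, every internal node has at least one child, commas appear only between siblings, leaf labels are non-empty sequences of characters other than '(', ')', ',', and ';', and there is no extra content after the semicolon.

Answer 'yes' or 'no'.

Answer: yes

Derivation:
Input: (H,((Z,Y),(X,F),K,M));
Paren balance: 4 '(' vs 4 ')' OK
Ends with single ';': True
Full parse: OK
Valid: True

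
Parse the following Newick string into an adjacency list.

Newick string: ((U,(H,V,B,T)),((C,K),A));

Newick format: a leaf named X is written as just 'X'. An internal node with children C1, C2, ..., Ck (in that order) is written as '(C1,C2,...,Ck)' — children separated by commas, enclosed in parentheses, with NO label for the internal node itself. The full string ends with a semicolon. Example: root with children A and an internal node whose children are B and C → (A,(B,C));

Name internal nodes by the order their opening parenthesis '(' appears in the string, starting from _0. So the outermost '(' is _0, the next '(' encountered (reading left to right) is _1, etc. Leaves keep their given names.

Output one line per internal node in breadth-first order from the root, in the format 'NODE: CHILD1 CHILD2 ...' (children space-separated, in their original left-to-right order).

Input: ((U,(H,V,B,T)),((C,K),A));
Scanning left-to-right, naming '(' by encounter order:
  pos 0: '(' -> open internal node _0 (depth 1)
  pos 1: '(' -> open internal node _1 (depth 2)
  pos 4: '(' -> open internal node _2 (depth 3)
  pos 12: ')' -> close internal node _2 (now at depth 2)
  pos 13: ')' -> close internal node _1 (now at depth 1)
  pos 15: '(' -> open internal node _3 (depth 2)
  pos 16: '(' -> open internal node _4 (depth 3)
  pos 20: ')' -> close internal node _4 (now at depth 2)
  pos 23: ')' -> close internal node _3 (now at depth 1)
  pos 24: ')' -> close internal node _0 (now at depth 0)
Total internal nodes: 5
BFS adjacency from root:
  _0: _1 _3
  _1: U _2
  _3: _4 A
  _2: H V B T
  _4: C K

Answer: _0: _1 _3
_1: U _2
_3: _4 A
_2: H V B T
_4: C K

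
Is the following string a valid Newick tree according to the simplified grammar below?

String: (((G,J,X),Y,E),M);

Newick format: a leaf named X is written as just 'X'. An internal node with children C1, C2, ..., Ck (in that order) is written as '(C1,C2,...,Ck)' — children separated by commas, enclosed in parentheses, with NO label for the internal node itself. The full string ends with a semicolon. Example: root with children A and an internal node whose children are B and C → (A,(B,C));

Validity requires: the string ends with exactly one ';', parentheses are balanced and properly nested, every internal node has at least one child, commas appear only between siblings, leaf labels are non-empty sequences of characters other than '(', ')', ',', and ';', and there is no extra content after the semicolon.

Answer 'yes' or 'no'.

Input: (((G,J,X),Y,E),M);
Paren balance: 3 '(' vs 3 ')' OK
Ends with single ';': True
Full parse: OK
Valid: True

Answer: yes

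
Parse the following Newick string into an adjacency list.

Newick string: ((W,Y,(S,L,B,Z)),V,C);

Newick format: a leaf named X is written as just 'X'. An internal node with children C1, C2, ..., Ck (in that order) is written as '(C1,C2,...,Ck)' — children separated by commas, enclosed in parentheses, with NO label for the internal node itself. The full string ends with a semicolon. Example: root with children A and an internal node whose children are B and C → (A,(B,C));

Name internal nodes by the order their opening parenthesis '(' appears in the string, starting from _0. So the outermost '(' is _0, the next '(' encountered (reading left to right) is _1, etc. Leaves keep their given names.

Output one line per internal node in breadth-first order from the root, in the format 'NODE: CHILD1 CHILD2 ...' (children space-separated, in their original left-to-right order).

Answer: _0: _1 V C
_1: W Y _2
_2: S L B Z

Derivation:
Input: ((W,Y,(S,L,B,Z)),V,C);
Scanning left-to-right, naming '(' by encounter order:
  pos 0: '(' -> open internal node _0 (depth 1)
  pos 1: '(' -> open internal node _1 (depth 2)
  pos 6: '(' -> open internal node _2 (depth 3)
  pos 14: ')' -> close internal node _2 (now at depth 2)
  pos 15: ')' -> close internal node _1 (now at depth 1)
  pos 20: ')' -> close internal node _0 (now at depth 0)
Total internal nodes: 3
BFS adjacency from root:
  _0: _1 V C
  _1: W Y _2
  _2: S L B Z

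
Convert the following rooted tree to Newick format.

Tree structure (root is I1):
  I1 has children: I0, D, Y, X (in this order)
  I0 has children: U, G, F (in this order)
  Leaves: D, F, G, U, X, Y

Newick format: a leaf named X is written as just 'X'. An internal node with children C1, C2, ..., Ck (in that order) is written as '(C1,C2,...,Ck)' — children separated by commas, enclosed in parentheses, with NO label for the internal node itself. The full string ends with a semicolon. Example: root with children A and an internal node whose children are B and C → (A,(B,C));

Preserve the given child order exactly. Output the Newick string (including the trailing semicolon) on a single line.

Answer: ((U,G,F),D,Y,X);

Derivation:
internal I1 with children ['I0', 'D', 'Y', 'X']
  internal I0 with children ['U', 'G', 'F']
    leaf 'U' → 'U'
    leaf 'G' → 'G'
    leaf 'F' → 'F'
  → '(U,G,F)'
  leaf 'D' → 'D'
  leaf 'Y' → 'Y'
  leaf 'X' → 'X'
→ '((U,G,F),D,Y,X)'
Final: ((U,G,F),D,Y,X);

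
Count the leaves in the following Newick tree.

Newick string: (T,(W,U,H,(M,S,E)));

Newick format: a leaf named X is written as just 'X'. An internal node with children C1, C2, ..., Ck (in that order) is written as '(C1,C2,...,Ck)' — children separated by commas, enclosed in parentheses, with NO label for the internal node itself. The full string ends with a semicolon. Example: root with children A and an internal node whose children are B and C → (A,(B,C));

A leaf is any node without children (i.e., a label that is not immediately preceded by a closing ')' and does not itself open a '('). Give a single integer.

Answer: 7

Derivation:
Newick: (T,(W,U,H,(M,S,E)));
Scan left-to-right; a leaf is any maximal label run not followed by '(':
  pos 1: leaf 'T' → count = 1
  pos 4: leaf 'W' → count = 2
  pos 6: leaf 'U' → count = 3
  pos 8: leaf 'H' → count = 4
  pos 11: leaf 'M' → count = 5
  pos 13: leaf 'S' → count = 6
  pos 15: leaf 'E' → count = 7
Total leaves: 7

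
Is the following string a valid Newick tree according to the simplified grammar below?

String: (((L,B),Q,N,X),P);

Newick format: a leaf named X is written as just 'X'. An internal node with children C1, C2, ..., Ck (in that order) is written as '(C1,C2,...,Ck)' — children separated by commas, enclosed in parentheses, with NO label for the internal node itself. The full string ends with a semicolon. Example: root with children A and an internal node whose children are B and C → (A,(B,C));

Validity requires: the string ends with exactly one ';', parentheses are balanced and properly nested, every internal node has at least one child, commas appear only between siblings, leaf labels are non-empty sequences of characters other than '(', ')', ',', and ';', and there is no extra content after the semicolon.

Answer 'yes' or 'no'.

Answer: yes

Derivation:
Input: (((L,B),Q,N,X),P);
Paren balance: 3 '(' vs 3 ')' OK
Ends with single ';': True
Full parse: OK
Valid: True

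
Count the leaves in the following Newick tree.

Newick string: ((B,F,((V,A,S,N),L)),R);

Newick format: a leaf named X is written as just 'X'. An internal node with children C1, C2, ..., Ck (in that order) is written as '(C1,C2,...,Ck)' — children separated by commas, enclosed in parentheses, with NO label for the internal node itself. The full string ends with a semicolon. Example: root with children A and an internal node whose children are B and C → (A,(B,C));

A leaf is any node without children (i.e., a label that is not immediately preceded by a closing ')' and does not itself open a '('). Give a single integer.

Newick: ((B,F,((V,A,S,N),L)),R);
Scan left-to-right; a leaf is any maximal label run not followed by '(':
  pos 2: leaf 'B' → count = 1
  pos 4: leaf 'F' → count = 2
  pos 8: leaf 'V' → count = 3
  pos 10: leaf 'A' → count = 4
  pos 12: leaf 'S' → count = 5
  pos 14: leaf 'N' → count = 6
  pos 17: leaf 'L' → count = 7
  pos 21: leaf 'R' → count = 8
Total leaves: 8

Answer: 8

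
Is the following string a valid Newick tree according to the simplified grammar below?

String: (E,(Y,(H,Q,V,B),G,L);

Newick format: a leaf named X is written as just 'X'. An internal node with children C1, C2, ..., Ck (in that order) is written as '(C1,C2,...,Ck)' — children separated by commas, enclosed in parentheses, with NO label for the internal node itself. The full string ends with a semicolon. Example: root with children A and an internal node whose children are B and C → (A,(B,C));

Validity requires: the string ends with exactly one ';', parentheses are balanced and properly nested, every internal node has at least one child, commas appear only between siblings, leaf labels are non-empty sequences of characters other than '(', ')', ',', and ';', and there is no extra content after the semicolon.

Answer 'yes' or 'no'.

Answer: no

Derivation:
Input: (E,(Y,(H,Q,V,B),G,L);
Paren balance: 3 '(' vs 2 ')' MISMATCH
Ends with single ';': True
Full parse: FAILS (expected , or ) at pos 20)
Valid: False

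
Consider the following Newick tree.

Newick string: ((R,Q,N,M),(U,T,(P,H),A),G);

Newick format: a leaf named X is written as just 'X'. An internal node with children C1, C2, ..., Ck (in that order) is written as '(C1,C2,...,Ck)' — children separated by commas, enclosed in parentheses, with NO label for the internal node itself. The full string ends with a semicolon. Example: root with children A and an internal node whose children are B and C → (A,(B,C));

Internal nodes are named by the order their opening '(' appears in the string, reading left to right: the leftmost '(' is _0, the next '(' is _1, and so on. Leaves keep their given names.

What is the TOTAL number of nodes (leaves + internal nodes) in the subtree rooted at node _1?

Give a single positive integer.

Newick: ((R,Q,N,M),(U,T,(P,H),A),G);
Locate _1: it is the '(' at position 1 (the 2nd '(' reading left to right).
Query: subtree rooted at _1
_1: subtree_size = 1 + 4
  R: subtree_size = 1 + 0
  Q: subtree_size = 1 + 0
  N: subtree_size = 1 + 0
  M: subtree_size = 1 + 0
Total subtree size of _1: 5

Answer: 5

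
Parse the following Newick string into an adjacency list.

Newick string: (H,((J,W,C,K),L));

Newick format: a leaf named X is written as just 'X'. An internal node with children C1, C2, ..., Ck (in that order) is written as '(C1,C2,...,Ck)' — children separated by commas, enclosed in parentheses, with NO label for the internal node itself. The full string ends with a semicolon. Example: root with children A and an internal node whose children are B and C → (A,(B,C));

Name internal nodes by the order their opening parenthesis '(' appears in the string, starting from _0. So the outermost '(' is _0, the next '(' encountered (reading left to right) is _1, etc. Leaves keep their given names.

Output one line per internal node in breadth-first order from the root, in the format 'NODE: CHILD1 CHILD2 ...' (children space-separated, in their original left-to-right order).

Input: (H,((J,W,C,K),L));
Scanning left-to-right, naming '(' by encounter order:
  pos 0: '(' -> open internal node _0 (depth 1)
  pos 3: '(' -> open internal node _1 (depth 2)
  pos 4: '(' -> open internal node _2 (depth 3)
  pos 12: ')' -> close internal node _2 (now at depth 2)
  pos 15: ')' -> close internal node _1 (now at depth 1)
  pos 16: ')' -> close internal node _0 (now at depth 0)
Total internal nodes: 3
BFS adjacency from root:
  _0: H _1
  _1: _2 L
  _2: J W C K

Answer: _0: H _1
_1: _2 L
_2: J W C K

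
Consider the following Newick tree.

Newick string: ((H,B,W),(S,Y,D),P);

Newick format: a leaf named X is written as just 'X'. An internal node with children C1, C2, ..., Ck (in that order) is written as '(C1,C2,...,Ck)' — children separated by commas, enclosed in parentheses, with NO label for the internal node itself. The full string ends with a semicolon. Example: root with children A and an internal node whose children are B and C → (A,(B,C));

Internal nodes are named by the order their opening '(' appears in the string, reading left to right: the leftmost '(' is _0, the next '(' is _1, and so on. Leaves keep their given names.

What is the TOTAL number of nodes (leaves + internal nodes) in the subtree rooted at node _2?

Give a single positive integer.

Newick: ((H,B,W),(S,Y,D),P);
Locate _2: it is the '(' at position 9 (the 3rd '(' reading left to right).
Query: subtree rooted at _2
_2: subtree_size = 1 + 3
  S: subtree_size = 1 + 0
  Y: subtree_size = 1 + 0
  D: subtree_size = 1 + 0
Total subtree size of _2: 4

Answer: 4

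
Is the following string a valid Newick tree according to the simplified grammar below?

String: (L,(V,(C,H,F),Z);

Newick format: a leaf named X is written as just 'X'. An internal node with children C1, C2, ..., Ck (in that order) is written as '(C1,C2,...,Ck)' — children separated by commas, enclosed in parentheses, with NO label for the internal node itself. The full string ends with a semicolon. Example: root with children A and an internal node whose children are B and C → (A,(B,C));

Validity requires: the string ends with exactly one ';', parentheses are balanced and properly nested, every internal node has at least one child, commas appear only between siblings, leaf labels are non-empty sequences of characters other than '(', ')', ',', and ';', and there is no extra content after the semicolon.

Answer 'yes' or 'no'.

Input: (L,(V,(C,H,F),Z);
Paren balance: 3 '(' vs 2 ')' MISMATCH
Ends with single ';': True
Full parse: FAILS (expected , or ) at pos 16)
Valid: False

Answer: no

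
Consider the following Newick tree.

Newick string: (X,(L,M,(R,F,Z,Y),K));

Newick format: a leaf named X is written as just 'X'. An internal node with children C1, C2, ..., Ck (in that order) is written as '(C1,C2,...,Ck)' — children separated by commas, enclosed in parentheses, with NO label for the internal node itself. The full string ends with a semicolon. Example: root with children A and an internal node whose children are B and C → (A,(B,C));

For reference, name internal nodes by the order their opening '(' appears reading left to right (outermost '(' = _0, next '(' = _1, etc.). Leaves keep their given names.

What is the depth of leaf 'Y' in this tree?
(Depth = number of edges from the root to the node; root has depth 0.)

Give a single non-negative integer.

Newick: (X,(L,M,(R,F,Z,Y),K));
Naming internals by '(' encounter order: outermost '(' = _0, next = _1, ...
Query node: Y
Path from root: _0 -> _1 -> _2 -> Y
Depth of Y: 3 (number of edges from root)

Answer: 3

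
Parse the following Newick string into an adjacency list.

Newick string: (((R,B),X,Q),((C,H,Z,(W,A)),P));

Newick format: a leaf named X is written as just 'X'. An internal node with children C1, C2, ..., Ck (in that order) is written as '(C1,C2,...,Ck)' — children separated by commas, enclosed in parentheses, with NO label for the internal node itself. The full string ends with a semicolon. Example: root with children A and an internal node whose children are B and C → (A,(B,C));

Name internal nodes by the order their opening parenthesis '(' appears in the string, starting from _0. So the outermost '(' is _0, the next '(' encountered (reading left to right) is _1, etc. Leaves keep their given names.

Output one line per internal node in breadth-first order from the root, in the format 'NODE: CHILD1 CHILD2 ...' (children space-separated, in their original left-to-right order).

Answer: _0: _1 _3
_1: _2 X Q
_3: _4 P
_2: R B
_4: C H Z _5
_5: W A

Derivation:
Input: (((R,B),X,Q),((C,H,Z,(W,A)),P));
Scanning left-to-right, naming '(' by encounter order:
  pos 0: '(' -> open internal node _0 (depth 1)
  pos 1: '(' -> open internal node _1 (depth 2)
  pos 2: '(' -> open internal node _2 (depth 3)
  pos 6: ')' -> close internal node _2 (now at depth 2)
  pos 11: ')' -> close internal node _1 (now at depth 1)
  pos 13: '(' -> open internal node _3 (depth 2)
  pos 14: '(' -> open internal node _4 (depth 3)
  pos 21: '(' -> open internal node _5 (depth 4)
  pos 25: ')' -> close internal node _5 (now at depth 3)
  pos 26: ')' -> close internal node _4 (now at depth 2)
  pos 29: ')' -> close internal node _3 (now at depth 1)
  pos 30: ')' -> close internal node _0 (now at depth 0)
Total internal nodes: 6
BFS adjacency from root:
  _0: _1 _3
  _1: _2 X Q
  _3: _4 P
  _2: R B
  _4: C H Z _5
  _5: W A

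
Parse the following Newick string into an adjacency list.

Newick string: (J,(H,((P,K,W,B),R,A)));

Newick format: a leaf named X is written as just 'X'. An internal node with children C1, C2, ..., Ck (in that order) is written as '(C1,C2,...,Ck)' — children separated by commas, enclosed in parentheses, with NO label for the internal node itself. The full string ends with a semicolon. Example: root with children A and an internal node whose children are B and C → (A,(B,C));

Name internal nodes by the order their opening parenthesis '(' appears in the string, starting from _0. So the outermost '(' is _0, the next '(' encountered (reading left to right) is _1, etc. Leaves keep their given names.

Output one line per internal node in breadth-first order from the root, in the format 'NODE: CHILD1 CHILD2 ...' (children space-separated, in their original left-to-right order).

Input: (J,(H,((P,K,W,B),R,A)));
Scanning left-to-right, naming '(' by encounter order:
  pos 0: '(' -> open internal node _0 (depth 1)
  pos 3: '(' -> open internal node _1 (depth 2)
  pos 6: '(' -> open internal node _2 (depth 3)
  pos 7: '(' -> open internal node _3 (depth 4)
  pos 15: ')' -> close internal node _3 (now at depth 3)
  pos 20: ')' -> close internal node _2 (now at depth 2)
  pos 21: ')' -> close internal node _1 (now at depth 1)
  pos 22: ')' -> close internal node _0 (now at depth 0)
Total internal nodes: 4
BFS adjacency from root:
  _0: J _1
  _1: H _2
  _2: _3 R A
  _3: P K W B

Answer: _0: J _1
_1: H _2
_2: _3 R A
_3: P K W B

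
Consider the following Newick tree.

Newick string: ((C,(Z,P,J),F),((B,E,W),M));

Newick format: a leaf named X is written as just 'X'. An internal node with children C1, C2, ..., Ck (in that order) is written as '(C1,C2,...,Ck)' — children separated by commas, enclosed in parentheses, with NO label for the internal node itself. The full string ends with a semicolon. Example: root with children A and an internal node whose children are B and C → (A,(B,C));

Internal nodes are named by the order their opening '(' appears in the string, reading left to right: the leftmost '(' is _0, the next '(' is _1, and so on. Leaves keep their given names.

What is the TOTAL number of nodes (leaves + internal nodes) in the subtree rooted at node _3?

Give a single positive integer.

Newick: ((C,(Z,P,J),F),((B,E,W),M));
Locate _3: it is the '(' at position 15 (the 4th '(' reading left to right).
Query: subtree rooted at _3
_3: subtree_size = 1 + 5
  _4: subtree_size = 1 + 3
    B: subtree_size = 1 + 0
    E: subtree_size = 1 + 0
    W: subtree_size = 1 + 0
  M: subtree_size = 1 + 0
Total subtree size of _3: 6

Answer: 6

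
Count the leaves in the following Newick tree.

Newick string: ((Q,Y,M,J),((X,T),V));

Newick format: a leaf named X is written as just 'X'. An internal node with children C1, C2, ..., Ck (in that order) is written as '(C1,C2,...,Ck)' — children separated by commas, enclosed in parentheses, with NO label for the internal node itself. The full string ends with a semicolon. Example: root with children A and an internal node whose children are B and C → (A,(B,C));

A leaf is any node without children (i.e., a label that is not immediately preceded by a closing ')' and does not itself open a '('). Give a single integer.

Answer: 7

Derivation:
Newick: ((Q,Y,M,J),((X,T),V));
Scan left-to-right; a leaf is any maximal label run not followed by '(':
  pos 2: leaf 'Q' → count = 1
  pos 4: leaf 'Y' → count = 2
  pos 6: leaf 'M' → count = 3
  pos 8: leaf 'J' → count = 4
  pos 13: leaf 'X' → count = 5
  pos 15: leaf 'T' → count = 6
  pos 18: leaf 'V' → count = 7
Total leaves: 7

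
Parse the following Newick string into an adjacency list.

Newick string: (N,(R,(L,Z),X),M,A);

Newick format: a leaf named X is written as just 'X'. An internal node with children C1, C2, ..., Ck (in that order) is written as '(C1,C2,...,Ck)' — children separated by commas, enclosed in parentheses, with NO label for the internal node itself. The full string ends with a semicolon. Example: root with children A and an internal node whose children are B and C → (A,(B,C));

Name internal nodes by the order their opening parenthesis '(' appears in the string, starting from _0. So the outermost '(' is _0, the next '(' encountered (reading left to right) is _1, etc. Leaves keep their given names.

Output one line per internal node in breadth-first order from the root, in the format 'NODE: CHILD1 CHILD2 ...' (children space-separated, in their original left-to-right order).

Answer: _0: N _1 M A
_1: R _2 X
_2: L Z

Derivation:
Input: (N,(R,(L,Z),X),M,A);
Scanning left-to-right, naming '(' by encounter order:
  pos 0: '(' -> open internal node _0 (depth 1)
  pos 3: '(' -> open internal node _1 (depth 2)
  pos 6: '(' -> open internal node _2 (depth 3)
  pos 10: ')' -> close internal node _2 (now at depth 2)
  pos 13: ')' -> close internal node _1 (now at depth 1)
  pos 18: ')' -> close internal node _0 (now at depth 0)
Total internal nodes: 3
BFS adjacency from root:
  _0: N _1 M A
  _1: R _2 X
  _2: L Z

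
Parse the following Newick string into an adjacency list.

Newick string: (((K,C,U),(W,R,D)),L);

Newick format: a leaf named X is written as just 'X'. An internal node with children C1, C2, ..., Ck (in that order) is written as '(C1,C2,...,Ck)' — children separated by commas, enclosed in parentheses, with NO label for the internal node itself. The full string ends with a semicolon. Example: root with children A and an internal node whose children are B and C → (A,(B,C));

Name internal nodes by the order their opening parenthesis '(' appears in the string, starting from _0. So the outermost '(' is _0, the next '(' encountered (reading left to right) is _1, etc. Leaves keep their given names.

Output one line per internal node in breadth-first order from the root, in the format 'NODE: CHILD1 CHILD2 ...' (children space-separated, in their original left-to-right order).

Answer: _0: _1 L
_1: _2 _3
_2: K C U
_3: W R D

Derivation:
Input: (((K,C,U),(W,R,D)),L);
Scanning left-to-right, naming '(' by encounter order:
  pos 0: '(' -> open internal node _0 (depth 1)
  pos 1: '(' -> open internal node _1 (depth 2)
  pos 2: '(' -> open internal node _2 (depth 3)
  pos 8: ')' -> close internal node _2 (now at depth 2)
  pos 10: '(' -> open internal node _3 (depth 3)
  pos 16: ')' -> close internal node _3 (now at depth 2)
  pos 17: ')' -> close internal node _1 (now at depth 1)
  pos 20: ')' -> close internal node _0 (now at depth 0)
Total internal nodes: 4
BFS adjacency from root:
  _0: _1 L
  _1: _2 _3
  _2: K C U
  _3: W R D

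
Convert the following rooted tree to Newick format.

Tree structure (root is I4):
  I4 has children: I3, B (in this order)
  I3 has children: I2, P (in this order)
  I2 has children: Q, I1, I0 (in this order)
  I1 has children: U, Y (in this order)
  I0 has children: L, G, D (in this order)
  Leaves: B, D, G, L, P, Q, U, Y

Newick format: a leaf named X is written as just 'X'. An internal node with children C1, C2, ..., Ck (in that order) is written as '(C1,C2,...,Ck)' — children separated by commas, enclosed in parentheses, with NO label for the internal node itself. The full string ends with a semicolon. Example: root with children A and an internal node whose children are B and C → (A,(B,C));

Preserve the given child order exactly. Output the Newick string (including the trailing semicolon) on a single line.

internal I4 with children ['I3', 'B']
  internal I3 with children ['I2', 'P']
    internal I2 with children ['Q', 'I1', 'I0']
      leaf 'Q' → 'Q'
      internal I1 with children ['U', 'Y']
        leaf 'U' → 'U'
        leaf 'Y' → 'Y'
      → '(U,Y)'
      internal I0 with children ['L', 'G', 'D']
        leaf 'L' → 'L'
        leaf 'G' → 'G'
        leaf 'D' → 'D'
      → '(L,G,D)'
    → '(Q,(U,Y),(L,G,D))'
    leaf 'P' → 'P'
  → '((Q,(U,Y),(L,G,D)),P)'
  leaf 'B' → 'B'
→ '(((Q,(U,Y),(L,G,D)),P),B)'
Final: (((Q,(U,Y),(L,G,D)),P),B);

Answer: (((Q,(U,Y),(L,G,D)),P),B);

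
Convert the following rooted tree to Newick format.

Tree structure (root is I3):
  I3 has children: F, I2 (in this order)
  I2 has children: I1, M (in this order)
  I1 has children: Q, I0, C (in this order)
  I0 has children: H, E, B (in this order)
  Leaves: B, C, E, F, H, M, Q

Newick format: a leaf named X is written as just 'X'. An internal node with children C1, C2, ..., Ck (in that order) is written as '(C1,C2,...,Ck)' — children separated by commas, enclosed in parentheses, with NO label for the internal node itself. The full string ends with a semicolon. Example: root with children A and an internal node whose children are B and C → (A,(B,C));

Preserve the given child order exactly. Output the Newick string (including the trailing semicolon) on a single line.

internal I3 with children ['F', 'I2']
  leaf 'F' → 'F'
  internal I2 with children ['I1', 'M']
    internal I1 with children ['Q', 'I0', 'C']
      leaf 'Q' → 'Q'
      internal I0 with children ['H', 'E', 'B']
        leaf 'H' → 'H'
        leaf 'E' → 'E'
        leaf 'B' → 'B'
      → '(H,E,B)'
      leaf 'C' → 'C'
    → '(Q,(H,E,B),C)'
    leaf 'M' → 'M'
  → '((Q,(H,E,B),C),M)'
→ '(F,((Q,(H,E,B),C),M))'
Final: (F,((Q,(H,E,B),C),M));

Answer: (F,((Q,(H,E,B),C),M));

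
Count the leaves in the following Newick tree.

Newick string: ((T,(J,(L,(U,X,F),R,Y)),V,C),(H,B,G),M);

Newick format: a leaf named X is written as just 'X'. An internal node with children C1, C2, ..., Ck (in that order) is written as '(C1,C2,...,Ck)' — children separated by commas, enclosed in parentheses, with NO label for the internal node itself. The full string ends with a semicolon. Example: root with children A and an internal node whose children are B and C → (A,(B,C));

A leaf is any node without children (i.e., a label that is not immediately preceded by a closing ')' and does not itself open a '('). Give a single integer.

Newick: ((T,(J,(L,(U,X,F),R,Y)),V,C),(H,B,G),M);
Scan left-to-right; a leaf is any maximal label run not followed by '(':
  pos 2: leaf 'T' → count = 1
  pos 5: leaf 'J' → count = 2
  pos 8: leaf 'L' → count = 3
  pos 11: leaf 'U' → count = 4
  pos 13: leaf 'X' → count = 5
  pos 15: leaf 'F' → count = 6
  pos 18: leaf 'R' → count = 7
  pos 20: leaf 'Y' → count = 8
  pos 24: leaf 'V' → count = 9
  pos 26: leaf 'C' → count = 10
  pos 30: leaf 'H' → count = 11
  pos 32: leaf 'B' → count = 12
  pos 34: leaf 'G' → count = 13
  pos 37: leaf 'M' → count = 14
Total leaves: 14

Answer: 14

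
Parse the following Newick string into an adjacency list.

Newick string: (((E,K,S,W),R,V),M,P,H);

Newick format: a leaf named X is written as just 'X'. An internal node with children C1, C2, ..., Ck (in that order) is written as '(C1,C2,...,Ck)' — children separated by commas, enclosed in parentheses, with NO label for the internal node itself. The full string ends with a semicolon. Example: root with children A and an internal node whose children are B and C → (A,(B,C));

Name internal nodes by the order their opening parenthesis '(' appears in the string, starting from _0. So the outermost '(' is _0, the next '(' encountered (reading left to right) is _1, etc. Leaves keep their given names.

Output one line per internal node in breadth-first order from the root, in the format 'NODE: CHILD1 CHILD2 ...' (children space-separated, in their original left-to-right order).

Input: (((E,K,S,W),R,V),M,P,H);
Scanning left-to-right, naming '(' by encounter order:
  pos 0: '(' -> open internal node _0 (depth 1)
  pos 1: '(' -> open internal node _1 (depth 2)
  pos 2: '(' -> open internal node _2 (depth 3)
  pos 10: ')' -> close internal node _2 (now at depth 2)
  pos 15: ')' -> close internal node _1 (now at depth 1)
  pos 22: ')' -> close internal node _0 (now at depth 0)
Total internal nodes: 3
BFS adjacency from root:
  _0: _1 M P H
  _1: _2 R V
  _2: E K S W

Answer: _0: _1 M P H
_1: _2 R V
_2: E K S W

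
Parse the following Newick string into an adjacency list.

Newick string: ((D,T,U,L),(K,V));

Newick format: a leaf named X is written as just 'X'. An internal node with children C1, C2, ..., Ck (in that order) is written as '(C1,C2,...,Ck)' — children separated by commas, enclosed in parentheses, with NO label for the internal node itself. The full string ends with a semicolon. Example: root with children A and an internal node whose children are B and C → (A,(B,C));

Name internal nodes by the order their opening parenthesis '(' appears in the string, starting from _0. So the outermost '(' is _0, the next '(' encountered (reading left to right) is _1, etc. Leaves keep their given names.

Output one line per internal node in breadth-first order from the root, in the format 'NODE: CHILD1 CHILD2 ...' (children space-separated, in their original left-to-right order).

Answer: _0: _1 _2
_1: D T U L
_2: K V

Derivation:
Input: ((D,T,U,L),(K,V));
Scanning left-to-right, naming '(' by encounter order:
  pos 0: '(' -> open internal node _0 (depth 1)
  pos 1: '(' -> open internal node _1 (depth 2)
  pos 9: ')' -> close internal node _1 (now at depth 1)
  pos 11: '(' -> open internal node _2 (depth 2)
  pos 15: ')' -> close internal node _2 (now at depth 1)
  pos 16: ')' -> close internal node _0 (now at depth 0)
Total internal nodes: 3
BFS adjacency from root:
  _0: _1 _2
  _1: D T U L
  _2: K V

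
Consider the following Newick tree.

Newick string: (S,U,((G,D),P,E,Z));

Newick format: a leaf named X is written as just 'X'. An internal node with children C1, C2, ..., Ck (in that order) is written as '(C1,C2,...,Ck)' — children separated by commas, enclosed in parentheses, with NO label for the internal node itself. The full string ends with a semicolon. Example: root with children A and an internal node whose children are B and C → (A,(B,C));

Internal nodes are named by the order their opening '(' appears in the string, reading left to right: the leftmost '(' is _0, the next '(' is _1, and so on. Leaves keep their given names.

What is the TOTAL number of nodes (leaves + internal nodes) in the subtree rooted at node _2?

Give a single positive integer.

Answer: 3

Derivation:
Newick: (S,U,((G,D),P,E,Z));
Locate _2: it is the '(' at position 6 (the 3rd '(' reading left to right).
Query: subtree rooted at _2
_2: subtree_size = 1 + 2
  G: subtree_size = 1 + 0
  D: subtree_size = 1 + 0
Total subtree size of _2: 3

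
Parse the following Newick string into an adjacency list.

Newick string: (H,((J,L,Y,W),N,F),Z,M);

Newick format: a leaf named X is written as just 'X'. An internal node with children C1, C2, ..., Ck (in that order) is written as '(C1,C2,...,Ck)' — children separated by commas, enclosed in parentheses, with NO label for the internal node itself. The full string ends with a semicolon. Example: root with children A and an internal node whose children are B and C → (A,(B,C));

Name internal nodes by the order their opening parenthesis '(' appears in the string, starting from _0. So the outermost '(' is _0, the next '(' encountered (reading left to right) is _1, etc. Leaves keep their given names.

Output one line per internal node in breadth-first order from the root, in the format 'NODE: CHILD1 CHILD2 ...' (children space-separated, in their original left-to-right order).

Answer: _0: H _1 Z M
_1: _2 N F
_2: J L Y W

Derivation:
Input: (H,((J,L,Y,W),N,F),Z,M);
Scanning left-to-right, naming '(' by encounter order:
  pos 0: '(' -> open internal node _0 (depth 1)
  pos 3: '(' -> open internal node _1 (depth 2)
  pos 4: '(' -> open internal node _2 (depth 3)
  pos 12: ')' -> close internal node _2 (now at depth 2)
  pos 17: ')' -> close internal node _1 (now at depth 1)
  pos 22: ')' -> close internal node _0 (now at depth 0)
Total internal nodes: 3
BFS adjacency from root:
  _0: H _1 Z M
  _1: _2 N F
  _2: J L Y W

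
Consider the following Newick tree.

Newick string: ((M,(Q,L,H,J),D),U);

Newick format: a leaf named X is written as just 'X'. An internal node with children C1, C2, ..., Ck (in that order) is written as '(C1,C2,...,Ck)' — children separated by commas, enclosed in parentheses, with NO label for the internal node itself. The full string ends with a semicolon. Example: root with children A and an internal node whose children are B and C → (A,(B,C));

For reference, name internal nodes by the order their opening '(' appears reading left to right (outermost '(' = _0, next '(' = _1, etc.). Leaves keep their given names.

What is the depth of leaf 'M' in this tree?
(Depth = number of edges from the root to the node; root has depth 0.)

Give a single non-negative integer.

Answer: 2

Derivation:
Newick: ((M,(Q,L,H,J),D),U);
Naming internals by '(' encounter order: outermost '(' = _0, next = _1, ...
Query node: M
Path from root: _0 -> _1 -> M
Depth of M: 2 (number of edges from root)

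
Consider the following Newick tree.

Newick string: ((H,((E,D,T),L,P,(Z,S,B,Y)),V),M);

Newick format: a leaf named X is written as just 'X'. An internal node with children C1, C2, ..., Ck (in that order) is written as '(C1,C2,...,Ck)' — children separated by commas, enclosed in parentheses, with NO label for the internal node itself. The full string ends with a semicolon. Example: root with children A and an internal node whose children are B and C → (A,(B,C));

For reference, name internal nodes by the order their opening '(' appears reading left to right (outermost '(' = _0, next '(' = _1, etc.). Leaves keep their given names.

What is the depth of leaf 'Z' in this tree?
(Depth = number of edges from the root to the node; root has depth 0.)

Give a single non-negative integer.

Answer: 4

Derivation:
Newick: ((H,((E,D,T),L,P,(Z,S,B,Y)),V),M);
Naming internals by '(' encounter order: outermost '(' = _0, next = _1, ...
Query node: Z
Path from root: _0 -> _1 -> _2 -> _4 -> Z
Depth of Z: 4 (number of edges from root)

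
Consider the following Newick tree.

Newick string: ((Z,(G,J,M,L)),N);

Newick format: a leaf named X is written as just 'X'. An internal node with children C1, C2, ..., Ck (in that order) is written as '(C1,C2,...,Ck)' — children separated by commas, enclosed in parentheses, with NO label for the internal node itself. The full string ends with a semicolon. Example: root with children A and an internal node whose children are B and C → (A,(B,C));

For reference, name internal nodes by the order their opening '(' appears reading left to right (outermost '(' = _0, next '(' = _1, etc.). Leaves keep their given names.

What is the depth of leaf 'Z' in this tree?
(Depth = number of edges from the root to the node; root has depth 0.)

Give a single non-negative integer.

Answer: 2

Derivation:
Newick: ((Z,(G,J,M,L)),N);
Naming internals by '(' encounter order: outermost '(' = _0, next = _1, ...
Query node: Z
Path from root: _0 -> _1 -> Z
Depth of Z: 2 (number of edges from root)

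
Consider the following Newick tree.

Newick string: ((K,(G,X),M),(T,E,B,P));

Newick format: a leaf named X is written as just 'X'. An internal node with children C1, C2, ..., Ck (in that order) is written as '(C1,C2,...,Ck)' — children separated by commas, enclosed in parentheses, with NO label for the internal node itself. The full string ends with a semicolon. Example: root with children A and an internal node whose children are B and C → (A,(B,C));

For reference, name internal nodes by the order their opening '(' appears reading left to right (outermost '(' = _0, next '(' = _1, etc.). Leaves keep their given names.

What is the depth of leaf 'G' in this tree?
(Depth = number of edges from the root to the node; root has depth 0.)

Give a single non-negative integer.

Answer: 3

Derivation:
Newick: ((K,(G,X),M),(T,E,B,P));
Naming internals by '(' encounter order: outermost '(' = _0, next = _1, ...
Query node: G
Path from root: _0 -> _1 -> _2 -> G
Depth of G: 3 (number of edges from root)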